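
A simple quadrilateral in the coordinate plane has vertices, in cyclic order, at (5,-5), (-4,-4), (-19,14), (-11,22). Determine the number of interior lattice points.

240

Using the shoelace formula, 2A = |(5·(-4) − (-4)·(-5)) + ((-4)·14 − (-19)·(-4)) + ((-19)·22 − (-11)·14) + ((-11)·(-5) − 5·22)| = 491, so the area is 245.5.
Summing gcd(|Δx|,|Δy|) over the edges gives the boundary count: gcd(9,1) + gcd(15,18) + gcd(8,8) + gcd(16,27) = 1+3+8+1 = 13.
Pick's theorem gives I = A − B/2 + 1 = 245.5 − 13/2 + 1 = 240.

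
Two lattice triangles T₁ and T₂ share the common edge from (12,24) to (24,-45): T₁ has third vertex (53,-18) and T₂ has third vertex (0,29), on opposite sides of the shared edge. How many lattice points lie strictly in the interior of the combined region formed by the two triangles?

1545

The union is the simple quadrilateral with vertices (12,24), (53,-18), (24,-45), (0,29) in order.
The shoelace formula gives twice the area as |[12·(-18) − 53·24] + [53·(-45) − 24·(-18)] + [24·29 − 0·(-45)] + [0·24 − 12·29]| = 3093, so the area is 1546.5.
The number of boundary lattice points is Σ gcd(|Δx|,|Δy|) = gcd(41,42) + gcd(29,27) + gcd(24,74) + gcd(12,5) = 1+1+2+1 = 5.
By Pick's theorem I = A − B/2 + 1 = 1546.5 − 5/2 + 1 = 1545.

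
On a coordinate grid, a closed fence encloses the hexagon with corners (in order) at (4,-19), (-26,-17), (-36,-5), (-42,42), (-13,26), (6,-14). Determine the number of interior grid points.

The shoelace formula gives twice the area as |[4·(-17) − (-26)·(-19)] + [(-26)·(-5) − (-36)·(-17)] + [(-36)·42 − (-42)·(-5)] + [(-42)·26 − (-13)·42] + [(-13)·(-14) − 6·26] + [6·(-19) − 4·(-14)]| = 3344, so the area is 1672.
Summing gcd(|Δx|,|Δy|) over the edges gives the boundary count: gcd(30,2) + gcd(10,12) + gcd(6,47) + gcd(29,16) + gcd(19,40) + gcd(2,5) = 2+2+1+1+1+1 = 8.
By Pick's theorem A = I + B/2 − 1, so I = 1672 − 8/2 + 1 = 1669.

1669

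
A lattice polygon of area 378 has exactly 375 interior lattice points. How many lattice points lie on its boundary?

Pick's theorem gives A = I + B/2 − 1, so B = 2(A − I + 1) = 2(378 − 375 + 1) = 8.

8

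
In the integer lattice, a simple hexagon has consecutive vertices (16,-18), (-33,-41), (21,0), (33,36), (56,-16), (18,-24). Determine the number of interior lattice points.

1578

Using the shoelace formula, 2A = |(16·(-41) − (-33)·(-18)) + ((-33)·0 − 21·(-41)) + (21·36 − 33·0) + (33·(-16) − 56·36) + (56·(-24) − 18·(-16)) + (18·(-18) − 16·(-24))| = 3173, so the area is 1586.5.
Along each edge there are gcd(|Δx|,|Δy|)+1 lattice points, so counting each shared vertex once the boundary has gcd(49,23) + gcd(54,41) + gcd(12,36) + gcd(23,52) + gcd(38,8) + gcd(2,6) = 1+1+12+1+2+2 = 19.
By Pick's theorem A = I + B/2 − 1, so I = 1586.5 − 19/2 + 1 = 1578.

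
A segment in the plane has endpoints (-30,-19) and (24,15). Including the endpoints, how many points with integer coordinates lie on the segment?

3

The number of lattice points on a segment between lattice points is gcd(|Δx|,|Δy|) + 1 = gcd(54,34) + 1 = 2 + 1 = 3.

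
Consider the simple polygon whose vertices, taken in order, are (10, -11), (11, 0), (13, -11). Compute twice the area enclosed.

33

The shoelace formula gives twice the area as |[10·0 − 11·(-11)] + [11·(-11) − 13·0] + [13·(-11) − 10·(-11)]| = 33, so the area is 16.5.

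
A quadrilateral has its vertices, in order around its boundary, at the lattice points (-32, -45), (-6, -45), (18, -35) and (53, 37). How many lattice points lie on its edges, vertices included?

Along each edge there are gcd(|Δx|,|Δy|)+1 lattice points, so counting each shared vertex once the boundary has gcd(26,0) + gcd(24,10) + gcd(35,72) + gcd(85,82) = 26+2+1+1 = 30.

30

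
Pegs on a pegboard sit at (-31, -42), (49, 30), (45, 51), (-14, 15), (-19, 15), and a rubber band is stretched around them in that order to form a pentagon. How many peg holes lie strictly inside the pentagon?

The shoelace formula gives twice the area as |((-31)·30 − 49·(-42)) + (49·51 − 45·30) + (45·15 − (-14)·51) + ((-14)·15 − (-19)·15) + ((-19)·(-42) − (-31)·15)| = 5004, so the area is 2502.
Along each edge there are gcd(|Δx|,|Δy|)+1 lattice points, so counting each shared vertex once the boundary has gcd(80,72) + gcd(4,21) + gcd(59,36) + gcd(5,0) + gcd(12,57) = 8+1+1+5+3 = 18.
By Pick's theorem A = I + B/2 − 1, so I = 2502 − 18/2 + 1 = 2494.

2494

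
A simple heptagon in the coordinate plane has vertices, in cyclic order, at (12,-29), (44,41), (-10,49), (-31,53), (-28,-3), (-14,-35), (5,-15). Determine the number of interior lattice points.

By the shoelace formula, twice the signed area is |[12·41 − 44·(-29)] + [44·49 − (-10)·41] + [(-10)·53 − (-31)·49] + [(-31)·(-3) − (-28)·53] + [(-28)·(-35) − (-14)·(-3)] + [(-14)·(-15) − 5·(-35)] + [5·(-29) − 12·(-15)]| = 8258, so the area is 4129.
The number of boundary lattice points is Σ gcd(|Δx|,|Δy|) = gcd(32,70) + gcd(54,8) + gcd(21,4) + gcd(3,56) + gcd(14,32) + gcd(19,20) + gcd(7,14) = 2+2+1+1+2+1+7 = 16.
By Pick's theorem A = I + B/2 − 1, so I = 4129 − 16/2 + 1 = 4122.

4122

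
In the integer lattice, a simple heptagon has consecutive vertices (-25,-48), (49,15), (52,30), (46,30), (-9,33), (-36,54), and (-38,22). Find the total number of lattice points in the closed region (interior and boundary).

The shoelace formula gives twice the area as |((-25)·15 − 49·(-48)) + (49·30 − 52·15) + (52·30 − 46·30) + (46·33 − (-9)·30) + ((-9)·54 − (-36)·33) + ((-36)·22 − (-38)·54) + ((-38)·(-48) − (-25)·22)| = 8971, so the area is 4485.5.
Along each edge there are gcd(|Δx|,|Δy|)+1 lattice points, so counting each shared vertex once the boundary has gcd(74,63) + gcd(3,15) + gcd(6,0) + gcd(55,3) + gcd(27,21) + gcd(2,32) + gcd(13,70) = 1+3+6+1+3+2+1 = 17.
Pick's theorem gives I = A − B/2 + 1 = 4485.5 − 17/2 + 1 = 4478, so the closed region contains I + B = 4478 + 17 = 4495 lattice points.

4495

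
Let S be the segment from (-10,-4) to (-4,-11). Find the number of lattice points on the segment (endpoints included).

2

The number of lattice points on a segment between lattice points is gcd(|Δx|,|Δy|) + 1 = gcd(6,7) + 1 = 1 + 1 = 2.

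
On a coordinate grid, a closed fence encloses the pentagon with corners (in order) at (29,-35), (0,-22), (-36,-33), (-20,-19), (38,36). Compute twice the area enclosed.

3778

The shoelace formula gives twice the area as |[29·(-22) − 0·(-35)] + [0·(-33) − (-36)·(-22)] + [(-36)·(-19) − (-20)·(-33)] + [(-20)·36 − 38·(-19)] + [38·(-35) − 29·36]| = 3778, so the area is 1889.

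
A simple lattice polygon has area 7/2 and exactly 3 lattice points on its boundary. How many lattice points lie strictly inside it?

3

Pick's theorem A = I + B/2 − 1 rearranges to I = A − B/2 + 1 = 7/2 − 3/2 + 1 = 3.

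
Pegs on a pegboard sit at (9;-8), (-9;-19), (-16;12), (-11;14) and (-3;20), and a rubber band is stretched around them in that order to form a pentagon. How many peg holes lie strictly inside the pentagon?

537

The shoelace formula gives twice the area as |(9·(-19) − (-9)·(-8)) + ((-9)·12 − (-16)·(-19)) + ((-16)·14 − (-11)·12) + ((-11)·20 − (-3)·14) + ((-3)·(-8) − 9·20)| = 1081, so the area is 540.5.
Along each edge there are gcd(|Δx|,|Δy|)+1 lattice points, so counting each shared vertex once the boundary has gcd(18,11) + gcd(7,31) + gcd(5,2) + gcd(8,6) + gcd(12,28) = 1+1+1+2+4 = 9.
Pick's theorem gives I = A − B/2 + 1 = 540.5 − 9/2 + 1 = 537.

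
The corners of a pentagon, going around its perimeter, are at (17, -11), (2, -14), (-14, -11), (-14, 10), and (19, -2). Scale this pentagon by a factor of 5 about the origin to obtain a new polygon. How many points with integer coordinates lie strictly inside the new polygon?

13241

The shoelace formula gives twice the area as |[17·(-14) − 2·(-11)] + [2·(-11) − (-14)·(-14)] + [(-14)·10 − (-14)·(-11)] + [(-14)·(-2) − 19·10] + [19·(-11) − 17·(-2)]| = 1065, so the area is 532.5.
The number of boundary lattice points is Σ gcd(|Δx|,|Δy|) = gcd(15,3) + gcd(16,3) + gcd(0,21) + gcd(33,12) + gcd(2,9) = 3+1+21+3+1 = 29.
Scaling by 5 multiplies the area by 5² = 25 (so the new area is 13312.5) and multiplies the boundary lattice-point count by 5, giving 145.
By Pick's theorem, the interior count of the dilated polygon is 13312.5 − 145/2 + 1 = 13241.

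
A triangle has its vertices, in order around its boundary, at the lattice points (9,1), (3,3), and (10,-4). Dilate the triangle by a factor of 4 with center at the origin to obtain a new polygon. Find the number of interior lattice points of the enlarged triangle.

205

Using the shoelace formula, 2A = |[9·3 − 3·1] + [3·(-4) − 10·3] + [10·1 − 9·(-4)]| = 28, so the area is 14.
Summing gcd(|Δx|,|Δy|) over the edges gives the boundary count: gcd(6,2) + gcd(7,7) + gcd(1,5) = 2+7+1 = 10.
Scaling by 4 multiplies the area by 4² = 16 (so the new area is 224) and multiplies the boundary lattice-point count by 4, giving 40.
By Pick's theorem, the interior count of the dilated polygon is 224 − 40/2 + 1 = 205.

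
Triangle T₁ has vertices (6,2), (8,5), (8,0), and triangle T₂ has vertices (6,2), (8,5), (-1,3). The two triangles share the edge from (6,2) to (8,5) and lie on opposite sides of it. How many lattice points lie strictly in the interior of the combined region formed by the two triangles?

The union is the simple quadrilateral with vertices (6,2), (8,0), (8,5), (-1,3) in order.
By the shoelace formula, twice the signed area is |[6·0 − 8·2] + [8·5 − 8·0] + [8·3 − (-1)·5] + [(-1)·2 − 6·3]| = 33, so the area is 33/2.
The number of boundary lattice points is Σ gcd(|Δx|,|Δy|) = gcd(2,2) + gcd(0,5) + gcd(9,2) + gcd(7,1) = 2+5+1+1 = 9.
By Pick's theorem I = A − B/2 + 1 = 33/2 − 9/2 + 1 = 13.

13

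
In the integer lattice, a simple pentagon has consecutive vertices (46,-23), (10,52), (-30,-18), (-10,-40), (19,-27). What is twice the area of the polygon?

Using the shoelace formula, 2A = |[46·52 − 10·(-23)] + [10·(-18) − (-30)·52] + [(-30)·(-40) − (-10)·(-18)] + [(-10)·(-27) − 19·(-40)] + [19·(-23) − 46·(-27)]| = 6857, so the area is 3428.5.

6857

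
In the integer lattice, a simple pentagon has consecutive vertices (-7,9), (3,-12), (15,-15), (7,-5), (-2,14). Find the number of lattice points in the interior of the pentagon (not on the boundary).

190

The shoelace formula gives twice the area as |[(-7)·(-12) − 3·9] + [3·(-15) − 15·(-12)] + [15·(-5) − 7·(-15)] + [7·14 − (-2)·(-5)] + [(-2)·9 − (-7)·14]| = 390, so the area is 195.
The number of boundary lattice points is Σ gcd(|Δx|,|Δy|) = gcd(10,21) + gcd(12,3) + gcd(8,10) + gcd(9,19) + gcd(5,5) = 1+3+2+1+5 = 12.
Pick's theorem gives I = A − B/2 + 1 = 195 − 12/2 + 1 = 190.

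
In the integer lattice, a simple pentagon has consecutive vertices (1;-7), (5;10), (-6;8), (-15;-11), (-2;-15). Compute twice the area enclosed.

The shoelace formula gives twice the area as |(1·10 − 5·(-7)) + (5·8 − (-6)·10) + ((-6)·(-11) − (-15)·8) + ((-15)·(-15) − (-2)·(-11)) + ((-2)·(-7) − 1·(-15))| = 563, so the area is 563/2.

563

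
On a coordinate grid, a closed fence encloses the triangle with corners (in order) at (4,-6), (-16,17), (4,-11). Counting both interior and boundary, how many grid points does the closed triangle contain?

Using the shoelace formula, 2A = |[4·17 − (-16)·(-6)] + [(-16)·(-11) − 4·17] + [4·(-6) − 4·(-11)]| = 100, so the area is 50.
Along each edge there are gcd(|Δx|,|Δy|)+1 lattice points, so counting each shared vertex once the boundary has gcd(20,23) + gcd(20,28) + gcd(0,5) = 1+4+5 = 10.
Pick's theorem gives I = A − B/2 + 1 = 50 − 10/2 + 1 = 46, so the closed region contains I + B = 46 + 10 = 56 lattice points.

56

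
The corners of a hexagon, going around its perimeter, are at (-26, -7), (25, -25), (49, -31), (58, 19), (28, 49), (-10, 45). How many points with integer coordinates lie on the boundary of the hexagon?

Along each edge there are gcd(|Δx|,|Δy|)+1 lattice points, so counting each shared vertex once the boundary has gcd(51,18) + gcd(24,6) + gcd(9,50) + gcd(30,30) + gcd(38,4) + gcd(16,52) = 3+6+1+30+2+4 = 46.

46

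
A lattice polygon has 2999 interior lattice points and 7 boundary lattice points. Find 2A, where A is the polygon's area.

6003

Pick's theorem states A = I + B/2 − 1, so A = 2999 + 7/2 − 1 = 6003/2.
Hence 2A = 6003.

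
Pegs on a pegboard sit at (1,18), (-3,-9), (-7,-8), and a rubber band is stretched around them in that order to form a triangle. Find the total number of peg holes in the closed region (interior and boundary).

59

By the shoelace formula, twice the signed area is |(1·(-9) − (-3)·18) + ((-3)·(-8) − (-7)·(-9)) + ((-7)·18 − 1·(-8))| = 112, so the area is 56.
Along each edge there are gcd(|Δx|,|Δy|)+1 lattice points, so counting each shared vertex once the boundary has gcd(4,27) + gcd(4,1) + gcd(8,26) = 1+1+2 = 4.
Pick's theorem gives I = A − B/2 + 1 = 56 − 4/2 + 1 = 55, so the closed region contains I + B = 55 + 4 = 59 lattice points.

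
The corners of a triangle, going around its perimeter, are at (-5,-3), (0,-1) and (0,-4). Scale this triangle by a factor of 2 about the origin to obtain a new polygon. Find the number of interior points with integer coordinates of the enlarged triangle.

By the shoelace formula, twice the signed area is |((-5)·(-1) − 0·(-3)) + (0·(-4) − 0·(-1)) + (0·(-3) − (-5)·(-4))| = 15, so the area is 15/2.
Along each edge there are gcd(|Δx|,|Δy|)+1 lattice points, so counting each shared vertex once the boundary has gcd(5,2) + gcd(0,3) + gcd(5,1) = 1+3+1 = 5.
Scaling by 2 multiplies the area by 2² = 4 (so the new area is 30) and multiplies the boundary lattice-point count by 2, giving 10.
By Pick's theorem, the interior count of the dilated polygon is 30 − 10/2 + 1 = 26.

26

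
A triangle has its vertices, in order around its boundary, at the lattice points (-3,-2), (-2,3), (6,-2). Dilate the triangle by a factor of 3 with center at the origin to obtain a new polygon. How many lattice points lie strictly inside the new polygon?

Using the shoelace formula, 2A = |[(-3)·3 − (-2)·(-2)] + [(-2)·(-2) − 6·3] + [6·(-2) − (-3)·(-2)]| = 45, so the area is 45/2.
Along each edge there are gcd(|Δx|,|Δy|)+1 lattice points, so counting each shared vertex once the boundary has gcd(1,5) + gcd(8,5) + gcd(9,0) = 1+1+9 = 11.
Scaling by 3 multiplies the area by 3² = 9 (so the new area is 202.5) and multiplies the boundary lattice-point count by 3, giving 33.
By Pick's theorem, the interior count of the dilated polygon is 202.5 − 33/2 + 1 = 187.

187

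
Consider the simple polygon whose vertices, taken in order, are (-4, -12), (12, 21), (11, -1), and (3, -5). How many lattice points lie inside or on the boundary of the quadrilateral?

Using the shoelace formula, 2A = |((-4)·21 − 12·(-12)) + (12·(-1) − 11·21) + (11·(-5) − 3·(-1)) + (3·(-12) − (-4)·(-5))| = 291, so the area is 145.5.
Summing gcd(|Δx|,|Δy|) over the edges gives the boundary count: gcd(16,33) + gcd(1,22) + gcd(8,4) + gcd(7,7) = 1+1+4+7 = 13.
Pick's theorem gives I = A − B/2 + 1 = 145.5 − 13/2 + 1 = 140, so the closed region contains I + B = 140 + 13 = 153 lattice points.

153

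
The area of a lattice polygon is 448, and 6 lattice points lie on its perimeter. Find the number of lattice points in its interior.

446

From Pick's theorem, I = A − B/2 + 1 = 448 − 6/2 + 1 = 446.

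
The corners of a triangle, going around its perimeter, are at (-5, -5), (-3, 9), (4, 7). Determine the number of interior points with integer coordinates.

By the shoelace formula, twice the signed area is |((-5)·9 − (-3)·(-5)) + ((-3)·7 − 4·9) + (4·(-5) − (-5)·7)| = 102, so the area is 51.
Summing gcd(|Δx|,|Δy|) over the edges gives the boundary count: gcd(2,14) + gcd(7,2) + gcd(9,12) = 2+1+3 = 6.
Pick's theorem gives I = A − B/2 + 1 = 51 − 6/2 + 1 = 49.

49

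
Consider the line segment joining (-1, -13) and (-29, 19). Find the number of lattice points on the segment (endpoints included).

5

The number of lattice points on a segment between lattice points is gcd(|Δx|,|Δy|) + 1 = gcd(28,32) + 1 = 4 + 1 = 5.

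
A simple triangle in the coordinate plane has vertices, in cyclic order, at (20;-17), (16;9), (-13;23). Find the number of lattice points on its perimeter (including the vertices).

4

Along each edge there are gcd(|Δx|,|Δy|)+1 lattice points, so counting each shared vertex once the boundary has gcd(4,26) + gcd(29,14) + gcd(33,40) = 2+1+1 = 4.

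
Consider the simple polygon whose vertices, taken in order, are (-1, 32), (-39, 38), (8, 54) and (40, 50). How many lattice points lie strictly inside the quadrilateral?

By the shoelace formula, twice the signed area is |((-1)·38 − (-39)·32) + ((-39)·54 − 8·38) + (8·50 − 40·54) + (40·32 − (-1)·50)| = 1630, so the area is 815.
Along each edge there are gcd(|Δx|,|Δy|)+1 lattice points, so counting each shared vertex once the boundary has gcd(38,6) + gcd(47,16) + gcd(32,4) + gcd(41,18) = 2+1+4+1 = 8.
Pick's theorem gives I = A − B/2 + 1 = 815 − 8/2 + 1 = 812.

812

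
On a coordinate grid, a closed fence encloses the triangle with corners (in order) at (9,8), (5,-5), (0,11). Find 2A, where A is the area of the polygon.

By the shoelace formula, twice the signed area is |[9·(-5) − 5·8] + [5·11 − 0·(-5)] + [0·8 − 9·11]| = 129, so the area is 64.5.

129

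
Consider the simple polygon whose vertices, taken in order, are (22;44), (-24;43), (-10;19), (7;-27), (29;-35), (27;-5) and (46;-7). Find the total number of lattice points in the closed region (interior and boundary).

2842

By the shoelace formula, twice the signed area is |(22·43 − (-24)·44) + ((-24)·19 − (-10)·43) + ((-10)·(-27) − 7·19) + (7·(-35) − 29·(-27)) + (29·(-5) − 27·(-35)) + (27·(-7) − 46·(-5)) + (46·44 − 22·(-7))| = 5670, so the area is 2835.
Along each edge there are gcd(|Δx|,|Δy|)+1 lattice points, so counting each shared vertex once the boundary has gcd(46,1) + gcd(14,24) + gcd(17,46) + gcd(22,8) + gcd(2,30) + gcd(19,2) + gcd(24,51) = 1+2+1+2+2+1+3 = 12.
Pick's theorem gives I = A − B/2 + 1 = 2835 − 12/2 + 1 = 2830, so the closed region contains I + B = 2830 + 12 = 2842 lattice points.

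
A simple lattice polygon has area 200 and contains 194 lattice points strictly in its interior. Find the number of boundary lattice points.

Pick's theorem gives A = I + B/2 − 1, so B = 2(A − I + 1) = 2(200 − 194 + 1) = 14.

14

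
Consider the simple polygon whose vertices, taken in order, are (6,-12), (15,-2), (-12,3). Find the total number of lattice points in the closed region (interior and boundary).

Using the shoelace formula, 2A = |[6·(-2) − 15·(-12)] + [15·3 − (-12)·(-2)] + [(-12)·(-12) − 6·3]| = 315, so the area is 315/2.
Summing gcd(|Δx|,|Δy|) over the edges gives the boundary count: gcd(9,10) + gcd(27,5) + gcd(18,15) = 1+1+3 = 5.
Pick's theorem gives I = A − B/2 + 1 = 315/2 − 5/2 + 1 = 156, so the closed region contains I + B = 156 + 5 = 161 lattice points.

161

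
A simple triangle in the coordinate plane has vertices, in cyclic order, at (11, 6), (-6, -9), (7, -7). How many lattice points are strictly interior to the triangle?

By the shoelace formula, twice the signed area is |(11·(-9) − (-6)·6) + ((-6)·(-7) − 7·(-9)) + (7·6 − 11·(-7))| = 161, so the area is 161/2.
Along each edge there are gcd(|Δx|,|Δy|)+1 lattice points, so counting each shared vertex once the boundary has gcd(17,15) + gcd(13,2) + gcd(4,13) = 1+1+1 = 3.
Pick's theorem gives I = A − B/2 + 1 = 161/2 − 3/2 + 1 = 80.

80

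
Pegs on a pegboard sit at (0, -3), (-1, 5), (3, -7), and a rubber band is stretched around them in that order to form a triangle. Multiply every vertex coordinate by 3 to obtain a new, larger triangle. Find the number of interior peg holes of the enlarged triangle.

82

The shoelace formula gives twice the area as |[0·5 − (-1)·(-3)] + [(-1)·(-7) − 3·5] + [3·(-3) − 0·(-7)]| = 20, so the area is 10.
Summing gcd(|Δx|,|Δy|) over the edges gives the boundary count: gcd(1,8) + gcd(4,12) + gcd(3,4) = 1+4+1 = 6.
Scaling by 3 multiplies the area by 3² = 9 (so the new area is 90) and multiplies the boundary lattice-point count by 3, giving 18.
By Pick's theorem, the interior count of the dilated polygon is 90 − 18/2 + 1 = 82.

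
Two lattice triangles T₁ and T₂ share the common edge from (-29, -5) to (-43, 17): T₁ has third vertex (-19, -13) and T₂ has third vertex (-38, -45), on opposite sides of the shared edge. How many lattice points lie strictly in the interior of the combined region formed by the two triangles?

The union is the simple quadrilateral with vertices (-29, -5), (-19, -13), (-43, 17), (-38, -45) in order.
By the shoelace formula, twice the signed area is |((-29)·(-13) − (-19)·(-5)) + ((-19)·17 − (-43)·(-13)) + ((-43)·(-45) − (-38)·17) + ((-38)·(-5) − (-29)·(-45))| = 866, so the area is 433.
The number of boundary lattice points is Σ gcd(|Δx|,|Δy|) = gcd(10,8) + gcd(24,30) + gcd(5,62) + gcd(9,40) = 2+6+1+1 = 10.
By Pick's theorem I = A − B/2 + 1 = 433 − 10/2 + 1 = 429.

429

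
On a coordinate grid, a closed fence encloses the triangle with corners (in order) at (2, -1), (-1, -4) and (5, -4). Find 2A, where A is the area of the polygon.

18

The shoelace formula gives twice the area as |[2·(-4) − (-1)·(-1)] + [(-1)·(-4) − 5·(-4)] + [5·(-1) − 2·(-4)]| = 18, so the area is 9.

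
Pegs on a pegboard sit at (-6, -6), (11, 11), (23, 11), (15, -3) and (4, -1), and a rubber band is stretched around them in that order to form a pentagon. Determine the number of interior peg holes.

182

By the shoelace formula, twice the signed area is |((-6)·11 − 11·(-6)) + (11·11 − 23·11) + (23·(-3) − 15·11) + (15·(-1) − 4·(-3)) + (4·(-6) − (-6)·(-1))| = 399, so the area is 199.5.
The number of boundary lattice points is Σ gcd(|Δx|,|Δy|) = gcd(17,17) + gcd(12,0) + gcd(8,14) + gcd(11,2) + gcd(10,5) = 17+12+2+1+5 = 37.
Pick's theorem gives I = A − B/2 + 1 = 199.5 − 37/2 + 1 = 182.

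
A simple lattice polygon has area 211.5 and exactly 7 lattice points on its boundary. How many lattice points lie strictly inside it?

Pick's theorem A = I + B/2 − 1 rearranges to I = A − B/2 + 1 = 211.5 − 7/2 + 1 = 209.

209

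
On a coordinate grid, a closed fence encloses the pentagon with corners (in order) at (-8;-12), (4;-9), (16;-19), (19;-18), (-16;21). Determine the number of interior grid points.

363

By the shoelace formula, twice the signed area is |[(-8)·(-9) − 4·(-12)] + [4·(-19) − 16·(-9)] + [16·(-18) − 19·(-19)] + [19·21 − (-16)·(-18)] + [(-16)·(-12) − (-8)·21]| = 732, so the area is 366.
Summing gcd(|Δx|,|Δy|) over the edges gives the boundary count: gcd(12,3) + gcd(12,10) + gcd(3,1) + gcd(35,39) + gcd(8,33) = 3+2+1+1+1 = 8.
By Pick's theorem A = I + B/2 − 1, so I = 366 − 8/2 + 1 = 363.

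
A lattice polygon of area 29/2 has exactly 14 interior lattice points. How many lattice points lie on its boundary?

Pick's theorem gives A = I + B/2 − 1, so B = 2(A − I + 1) = 2(29/2 − 14 + 1) = 3.

3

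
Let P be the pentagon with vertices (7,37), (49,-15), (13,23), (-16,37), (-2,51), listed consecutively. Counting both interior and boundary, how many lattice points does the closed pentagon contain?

The shoelace formula gives twice the area as |(7·(-15) − 49·37) + (49·23 − 13·(-15)) + (13·37 − (-16)·23) + ((-16)·51 − (-2)·37) + ((-2)·37 − 7·51)| = 920, so the area is 460.
The number of boundary lattice points is Σ gcd(|Δx|,|Δy|) = gcd(42,52) + gcd(36,38) + gcd(29,14) + gcd(14,14) + gcd(9,14) = 2+2+1+14+1 = 20.
Pick's theorem gives I = A − B/2 + 1 = 460 − 20/2 + 1 = 451, so the closed region contains I + B = 451 + 20 = 471 lattice points.

471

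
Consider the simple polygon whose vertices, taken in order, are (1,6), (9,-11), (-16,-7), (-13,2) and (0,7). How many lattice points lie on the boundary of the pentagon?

7

Along each edge there are gcd(|Δx|,|Δy|)+1 lattice points, so counting each shared vertex once the boundary has gcd(8,17) + gcd(25,4) + gcd(3,9) + gcd(13,5) + gcd(1,1) = 1+1+3+1+1 = 7.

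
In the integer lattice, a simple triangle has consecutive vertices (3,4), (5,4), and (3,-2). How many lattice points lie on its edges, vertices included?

The number of boundary lattice points is Σ gcd(|Δx|,|Δy|) = gcd(2,0) + gcd(2,6) + gcd(0,6) = 2+2+6 = 10.

10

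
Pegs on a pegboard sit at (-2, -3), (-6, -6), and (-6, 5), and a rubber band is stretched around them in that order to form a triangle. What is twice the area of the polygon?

44

By the shoelace formula, twice the signed area is |((-2)·(-6) − (-6)·(-3)) + ((-6)·5 − (-6)·(-6)) + ((-6)·(-3) − (-2)·5)| = 44, so the area is 22.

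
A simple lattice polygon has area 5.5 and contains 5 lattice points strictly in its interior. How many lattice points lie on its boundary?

Pick's theorem gives A = I + B/2 − 1, so B = 2(A − I + 1) = 2(5.5 − 5 + 1) = 3.

3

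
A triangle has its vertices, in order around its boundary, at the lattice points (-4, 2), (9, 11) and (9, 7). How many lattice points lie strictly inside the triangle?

24

Using the shoelace formula, 2A = |((-4)·11 − 9·2) + (9·7 − 9·11) + (9·2 − (-4)·7)| = 52, so the area is 26.
Summing gcd(|Δx|,|Δy|) over the edges gives the boundary count: gcd(13,9) + gcd(0,4) + gcd(13,5) = 1+4+1 = 6.
By Pick's theorem A = I + B/2 − 1, so I = 26 − 6/2 + 1 = 24.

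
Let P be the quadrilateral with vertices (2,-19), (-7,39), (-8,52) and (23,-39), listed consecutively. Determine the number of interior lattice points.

The shoelace formula gives twice the area as |[2·39 − (-7)·(-19)] + [(-7)·52 − (-8)·39] + [(-8)·(-39) − 23·52] + [23·(-19) − 2·(-39)]| = 1350, so the area is 675.
Along each edge there are gcd(|Δx|,|Δy|)+1 lattice points, so counting each shared vertex once the boundary has gcd(9,58) + gcd(1,13) + gcd(31,91) + gcd(21,20) = 1+1+1+1 = 4.
By Pick's theorem A = I + B/2 − 1, so I = 675 − 4/2 + 1 = 674.

674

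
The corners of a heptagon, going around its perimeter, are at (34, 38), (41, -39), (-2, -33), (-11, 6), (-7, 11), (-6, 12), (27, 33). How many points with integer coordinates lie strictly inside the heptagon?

2695

The shoelace formula gives twice the area as |(34·(-39) − 41·38) + (41·(-33) − (-2)·(-39)) + ((-2)·6 − (-11)·(-33)) + ((-11)·11 − (-7)·6) + ((-7)·12 − (-6)·11) + ((-6)·33 − 27·12) + (27·38 − 34·33)| = 5405, so the area is 5405/2.
Summing gcd(|Δx|,|Δy|) over the edges gives the boundary count: gcd(7,77) + gcd(43,6) + gcd(9,39) + gcd(4,5) + gcd(1,1) + gcd(33,21) + gcd(7,5) = 7+1+3+1+1+3+1 = 17.
Pick's theorem gives I = A − B/2 + 1 = 5405/2 − 17/2 + 1 = 2695.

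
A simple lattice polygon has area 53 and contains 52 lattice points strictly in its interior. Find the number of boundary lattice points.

4

Pick's theorem gives A = I + B/2 − 1, so B = 2(A − I + 1) = 2(53 − 52 + 1) = 4.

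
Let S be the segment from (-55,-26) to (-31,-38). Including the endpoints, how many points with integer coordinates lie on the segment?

13

The number of lattice points on a segment between lattice points is gcd(|Δx|,|Δy|) + 1 = gcd(24,12) + 1 = 12 + 1 = 13.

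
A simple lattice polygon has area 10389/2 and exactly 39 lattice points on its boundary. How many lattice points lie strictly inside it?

5176

From Pick's theorem, I = A − B/2 + 1 = 10389/2 − 39/2 + 1 = 5176.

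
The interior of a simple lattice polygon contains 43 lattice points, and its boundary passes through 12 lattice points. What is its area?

Pick's theorem states A = I + B/2 − 1, so A = 43 + 12/2 − 1 = 48.

48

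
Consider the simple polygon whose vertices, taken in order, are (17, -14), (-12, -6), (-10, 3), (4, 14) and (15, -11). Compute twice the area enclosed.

The shoelace formula gives twice the area as |(17·(-6) − (-12)·(-14)) + ((-12)·3 − (-10)·(-6)) + ((-10)·14 − 4·3) + (4·(-11) − 15·14) + (15·(-14) − 17·(-11))| = 795, so the area is 795/2.

795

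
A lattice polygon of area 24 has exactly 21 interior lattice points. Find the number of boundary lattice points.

Pick's theorem gives A = I + B/2 − 1, so B = 2(A − I + 1) = 2(24 − 21 + 1) = 8.

8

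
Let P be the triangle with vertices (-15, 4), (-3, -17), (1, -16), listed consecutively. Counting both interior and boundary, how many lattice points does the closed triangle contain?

53

By the shoelace formula, twice the signed area is |((-15)·(-17) − (-3)·4) + ((-3)·(-16) − 1·(-17)) + (1·4 − (-15)·(-16))| = 96, so the area is 48.
The number of boundary lattice points is Σ gcd(|Δx|,|Δy|) = gcd(12,21) + gcd(4,1) + gcd(16,20) = 3+1+4 = 8.
Pick's theorem gives I = A − B/2 + 1 = 48 − 8/2 + 1 = 45, so the closed region contains I + B = 45 + 8 = 53 lattice points.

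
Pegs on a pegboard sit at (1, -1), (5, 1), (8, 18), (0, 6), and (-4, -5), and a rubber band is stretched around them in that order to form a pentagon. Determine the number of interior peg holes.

81

By the shoelace formula, twice the signed area is |[1·1 − 5·(-1)] + [5·18 − 8·1] + [8·6 − 0·18] + [0·(-5) − (-4)·6] + [(-4)·(-1) − 1·(-5)]| = 169, so the area is 169/2.
Along each edge there are gcd(|Δx|,|Δy|)+1 lattice points, so counting each shared vertex once the boundary has gcd(4,2) + gcd(3,17) + gcd(8,12) + gcd(4,11) + gcd(5,4) = 2+1+4+1+1 = 9.
By Pick's theorem A = I + B/2 − 1, so I = 169/2 − 9/2 + 1 = 81.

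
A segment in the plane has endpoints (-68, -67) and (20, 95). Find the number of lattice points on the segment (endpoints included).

The number of lattice points on a segment between lattice points is gcd(|Δx|,|Δy|) + 1 = gcd(88,162) + 1 = 2 + 1 = 3.

3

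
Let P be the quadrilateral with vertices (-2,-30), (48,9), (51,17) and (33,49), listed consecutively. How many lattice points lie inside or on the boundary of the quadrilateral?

1416

By the shoelace formula, twice the signed area is |((-2)·9 − 48·(-30)) + (48·17 − 51·9) + (51·49 − 33·17) + (33·(-30) − (-2)·49)| = 2825, so the area is 1412.5.
The number of boundary lattice points is Σ gcd(|Δx|,|Δy|) = gcd(50,39) + gcd(3,8) + gcd(18,32) + gcd(35,79) = 1+1+2+1 = 5.
Pick's theorem gives I = A − B/2 + 1 = 1412.5 − 5/2 + 1 = 1411, so the closed region contains I + B = 1411 + 5 = 1416 lattice points.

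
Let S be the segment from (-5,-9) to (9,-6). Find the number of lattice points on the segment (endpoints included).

The number of lattice points on a segment between lattice points is gcd(|Δx|,|Δy|) + 1 = gcd(14,3) + 1 = 1 + 1 = 2.

2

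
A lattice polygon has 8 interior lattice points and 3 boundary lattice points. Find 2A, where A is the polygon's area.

By Pick's theorem, A = I + B/2 − 1 = 8 + 3/2 − 1 = 17/2.
Hence 2A = 17.

17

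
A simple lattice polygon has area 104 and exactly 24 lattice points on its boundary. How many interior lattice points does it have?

93

From Pick's theorem, I = A − B/2 + 1 = 104 − 24/2 + 1 = 93.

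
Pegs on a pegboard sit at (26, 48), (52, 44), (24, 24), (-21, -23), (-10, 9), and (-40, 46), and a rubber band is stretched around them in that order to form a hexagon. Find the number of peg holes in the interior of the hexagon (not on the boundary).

By the shoelace formula, twice the signed area is |(26·44 − 52·48) + (52·24 − 24·44) + (24·(-23) − (-21)·24) + ((-21)·9 − (-10)·(-23)) + ((-10)·46 − (-40)·9) + ((-40)·48 − 26·46)| = 4843, so the area is 4843/2.
Along each edge there are gcd(|Δx|,|Δy|)+1 lattice points, so counting each shared vertex once the boundary has gcd(26,4) + gcd(28,20) + gcd(45,47) + gcd(11,32) + gcd(30,37) + gcd(66,2) = 2+4+1+1+1+2 = 11.
By Pick's theorem A = I + B/2 − 1, so I = 4843/2 − 11/2 + 1 = 2417.

2417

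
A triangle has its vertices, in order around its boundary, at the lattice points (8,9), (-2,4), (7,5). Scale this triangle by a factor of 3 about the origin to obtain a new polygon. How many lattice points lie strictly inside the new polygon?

By the shoelace formula, twice the signed area is |[8·4 − (-2)·9] + [(-2)·5 − 7·4] + [7·9 − 8·5]| = 35, so the area is 17.5.
Along each edge there are gcd(|Δx|,|Δy|)+1 lattice points, so counting each shared vertex once the boundary has gcd(10,5) + gcd(9,1) + gcd(1,4) = 5+1+1 = 7.
Scaling by 3 multiplies the area by 3² = 9 (so the new area is 157.5) and multiplies the boundary lattice-point count by 3, giving 21.
By Pick's theorem, the interior count of the dilated polygon is 157.5 − 21/2 + 1 = 148.

148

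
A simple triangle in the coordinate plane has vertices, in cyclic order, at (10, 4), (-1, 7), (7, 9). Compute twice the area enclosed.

46

The shoelace formula gives twice the area as |[10·7 − (-1)·4] + [(-1)·9 − 7·7] + [7·4 − 10·9]| = 46, so the area is 23.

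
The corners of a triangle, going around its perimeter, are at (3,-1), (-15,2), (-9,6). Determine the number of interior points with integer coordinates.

43

By the shoelace formula, twice the signed area is |(3·2 − (-15)·(-1)) + ((-15)·6 − (-9)·2) + ((-9)·(-1) − 3·6)| = 90, so the area is 45.
The number of boundary lattice points is Σ gcd(|Δx|,|Δy|) = gcd(18,3) + gcd(6,4) + gcd(12,7) = 3+2+1 = 6.
Pick's theorem gives I = A − B/2 + 1 = 45 − 6/2 + 1 = 43.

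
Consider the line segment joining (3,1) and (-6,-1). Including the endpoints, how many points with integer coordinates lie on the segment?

2

The number of lattice points on a segment between lattice points is gcd(|Δx|,|Δy|) + 1 = gcd(9,2) + 1 = 1 + 1 = 2.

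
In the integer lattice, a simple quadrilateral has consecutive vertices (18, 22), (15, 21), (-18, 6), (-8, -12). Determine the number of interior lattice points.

Using the shoelace formula, 2A = |[18·21 − 15·22] + [15·6 − (-18)·21] + [(-18)·(-12) − (-8)·6] + [(-8)·22 − 18·(-12)]| = 820, so the area is 410.
The number of boundary lattice points is Σ gcd(|Δx|,|Δy|) = gcd(3,1) + gcd(33,15) + gcd(10,18) + gcd(26,34) = 1+3+2+2 = 8.
Pick's theorem gives I = A − B/2 + 1 = 410 − 8/2 + 1 = 407.

407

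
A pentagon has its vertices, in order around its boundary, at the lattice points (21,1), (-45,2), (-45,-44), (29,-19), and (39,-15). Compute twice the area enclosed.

By the shoelace formula, twice the signed area is |(21·2 − (-45)·1) + ((-45)·(-44) − (-45)·2) + ((-45)·(-19) − 29·(-44)) + (29·(-15) − 39·(-19)) + (39·1 − 21·(-15))| = 4948, so the area is 2474.

4948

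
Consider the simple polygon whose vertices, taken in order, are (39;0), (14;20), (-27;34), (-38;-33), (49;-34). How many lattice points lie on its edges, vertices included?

10

Along each edge there are gcd(|Δx|,|Δy|)+1 lattice points, so counting each shared vertex once the boundary has gcd(25,20) + gcd(41,14) + gcd(11,67) + gcd(87,1) + gcd(10,34) = 5+1+1+1+2 = 10.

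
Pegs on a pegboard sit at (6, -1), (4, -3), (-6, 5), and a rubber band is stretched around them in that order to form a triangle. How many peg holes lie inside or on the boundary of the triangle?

Using the shoelace formula, 2A = |[6·(-3) − 4·(-1)] + [4·5 − (-6)·(-3)] + [(-6)·(-1) − 6·5]| = 36, so the area is 18.
Along each edge there are gcd(|Δx|,|Δy|)+1 lattice points, so counting each shared vertex once the boundary has gcd(2,2) + gcd(10,8) + gcd(12,6) = 2+2+6 = 10.
Pick's theorem gives I = A − B/2 + 1 = 18 − 10/2 + 1 = 14, so the closed region contains I + B = 14 + 10 = 24 lattice points.

24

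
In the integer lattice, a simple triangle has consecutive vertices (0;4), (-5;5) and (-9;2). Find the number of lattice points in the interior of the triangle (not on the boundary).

9

The shoelace formula gives twice the area as |(0·5 − (-5)·4) + ((-5)·2 − (-9)·5) + ((-9)·4 − 0·2)| = 19, so the area is 9.5.
Summing gcd(|Δx|,|Δy|) over the edges gives the boundary count: gcd(5,1) + gcd(4,3) + gcd(9,2) = 1+1+1 = 3.
By Pick's theorem A = I + B/2 − 1, so I = 9.5 − 3/2 + 1 = 9.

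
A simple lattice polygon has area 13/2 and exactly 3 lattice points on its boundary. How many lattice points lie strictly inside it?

From Pick's theorem, I = A − B/2 + 1 = 13/2 − 3/2 + 1 = 6.

6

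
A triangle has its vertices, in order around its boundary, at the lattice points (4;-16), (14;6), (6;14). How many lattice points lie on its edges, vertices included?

12

Summing gcd(|Δx|,|Δy|) over the edges gives the boundary count: gcd(10,22) + gcd(8,8) + gcd(2,30) = 2+8+2 = 12.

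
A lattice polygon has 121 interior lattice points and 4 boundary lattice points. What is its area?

122

Pick's theorem states A = I + B/2 − 1, so A = 121 + 4/2 − 1 = 122.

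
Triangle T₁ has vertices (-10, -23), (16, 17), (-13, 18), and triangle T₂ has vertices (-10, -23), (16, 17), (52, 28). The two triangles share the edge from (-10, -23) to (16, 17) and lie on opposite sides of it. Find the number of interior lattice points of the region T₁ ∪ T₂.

1169

The union is the simple quadrilateral with vertices (-10, -23), (-13, 18), (16, 17), (52, 28) in order.
The shoelace formula gives twice the area as |[(-10)·18 − (-13)·(-23)] + [(-13)·17 − 16·18] + [16·28 − 52·17] + [52·(-23) − (-10)·28]| = 2340, so the area is 1170.
The number of boundary lattice points is Σ gcd(|Δx|,|Δy|) = gcd(3,41) + gcd(29,1) + gcd(36,11) + gcd(62,51) = 1+1+1+1 = 4.
By Pick's theorem I = A − B/2 + 1 = 1170 − 4/2 + 1 = 1169.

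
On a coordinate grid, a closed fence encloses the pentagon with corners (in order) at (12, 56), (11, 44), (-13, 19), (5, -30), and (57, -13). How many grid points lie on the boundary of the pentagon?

7

Summing gcd(|Δx|,|Δy|) over the edges gives the boundary count: gcd(1,12) + gcd(24,25) + gcd(18,49) + gcd(52,17) + gcd(45,69) = 1+1+1+1+3 = 7.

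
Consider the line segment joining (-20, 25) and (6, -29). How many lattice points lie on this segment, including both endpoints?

3

The number of lattice points on a segment between lattice points is gcd(|Δx|,|Δy|) + 1 = gcd(26,54) + 1 = 2 + 1 = 3.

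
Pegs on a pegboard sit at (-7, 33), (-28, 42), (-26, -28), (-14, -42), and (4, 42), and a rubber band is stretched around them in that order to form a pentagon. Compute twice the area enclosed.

3212

By the shoelace formula, twice the signed area is |((-7)·42 − (-28)·33) + ((-28)·(-28) − (-26)·42) + ((-26)·(-42) − (-14)·(-28)) + ((-14)·42 − 4·(-42)) + (4·33 − (-7)·42)| = 3212, so the area is 1606.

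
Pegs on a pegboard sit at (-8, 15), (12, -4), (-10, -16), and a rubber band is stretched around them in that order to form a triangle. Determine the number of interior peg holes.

328

By the shoelace formula, twice the signed area is |((-8)·(-4) − 12·15) + (12·(-16) − (-10)·(-4)) + ((-10)·15 − (-8)·(-16))| = 658, so the area is 329.
Summing gcd(|Δx|,|Δy|) over the edges gives the boundary count: gcd(20,19) + gcd(22,12) + gcd(2,31) = 1+2+1 = 4.
By Pick's theorem A = I + B/2 − 1, so I = 329 − 4/2 + 1 = 328.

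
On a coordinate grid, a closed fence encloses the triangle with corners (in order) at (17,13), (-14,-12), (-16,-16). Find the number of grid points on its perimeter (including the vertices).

Along each edge there are gcd(|Δx|,|Δy|)+1 lattice points, so counting each shared vertex once the boundary has gcd(31,25) + gcd(2,4) + gcd(33,29) = 1+2+1 = 4.

4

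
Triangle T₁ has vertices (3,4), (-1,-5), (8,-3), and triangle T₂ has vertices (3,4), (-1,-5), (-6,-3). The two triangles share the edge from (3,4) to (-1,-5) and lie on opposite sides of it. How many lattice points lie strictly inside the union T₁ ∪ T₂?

The union is the simple quadrilateral with vertices (3,4), (8,-3), (-1,-5), (-6,-3) in order.
The shoelace formula gives twice the area as |(3·(-3) − 8·4) + (8·(-5) − (-1)·(-3)) + ((-1)·(-3) − (-6)·(-5)) + ((-6)·4 − 3·(-3))| = 126, so the area is 63.
Along each edge there are gcd(|Δx|,|Δy|)+1 lattice points, so counting each shared vertex once the boundary has gcd(5,7) + gcd(9,2) + gcd(5,2) + gcd(9,7) = 1+1+1+1 = 4.
By Pick's theorem I = A − B/2 + 1 = 63 − 4/2 + 1 = 62.

62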